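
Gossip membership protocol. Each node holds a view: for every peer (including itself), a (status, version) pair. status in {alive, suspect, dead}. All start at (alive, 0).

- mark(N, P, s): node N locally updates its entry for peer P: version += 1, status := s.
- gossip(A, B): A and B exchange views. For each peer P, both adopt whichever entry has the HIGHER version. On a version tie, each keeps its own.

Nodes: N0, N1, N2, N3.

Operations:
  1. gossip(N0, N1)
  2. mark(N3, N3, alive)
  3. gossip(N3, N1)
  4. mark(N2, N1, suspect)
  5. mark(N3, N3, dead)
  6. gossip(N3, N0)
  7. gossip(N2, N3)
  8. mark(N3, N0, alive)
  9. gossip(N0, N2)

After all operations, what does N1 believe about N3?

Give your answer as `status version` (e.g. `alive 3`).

Answer: alive 1

Derivation:
Op 1: gossip N0<->N1 -> N0.N0=(alive,v0) N0.N1=(alive,v0) N0.N2=(alive,v0) N0.N3=(alive,v0) | N1.N0=(alive,v0) N1.N1=(alive,v0) N1.N2=(alive,v0) N1.N3=(alive,v0)
Op 2: N3 marks N3=alive -> (alive,v1)
Op 3: gossip N3<->N1 -> N3.N0=(alive,v0) N3.N1=(alive,v0) N3.N2=(alive,v0) N3.N3=(alive,v1) | N1.N0=(alive,v0) N1.N1=(alive,v0) N1.N2=(alive,v0) N1.N3=(alive,v1)
Op 4: N2 marks N1=suspect -> (suspect,v1)
Op 5: N3 marks N3=dead -> (dead,v2)
Op 6: gossip N3<->N0 -> N3.N0=(alive,v0) N3.N1=(alive,v0) N3.N2=(alive,v0) N3.N3=(dead,v2) | N0.N0=(alive,v0) N0.N1=(alive,v0) N0.N2=(alive,v0) N0.N3=(dead,v2)
Op 7: gossip N2<->N3 -> N2.N0=(alive,v0) N2.N1=(suspect,v1) N2.N2=(alive,v0) N2.N3=(dead,v2) | N3.N0=(alive,v0) N3.N1=(suspect,v1) N3.N2=(alive,v0) N3.N3=(dead,v2)
Op 8: N3 marks N0=alive -> (alive,v1)
Op 9: gossip N0<->N2 -> N0.N0=(alive,v0) N0.N1=(suspect,v1) N0.N2=(alive,v0) N0.N3=(dead,v2) | N2.N0=(alive,v0) N2.N1=(suspect,v1) N2.N2=(alive,v0) N2.N3=(dead,v2)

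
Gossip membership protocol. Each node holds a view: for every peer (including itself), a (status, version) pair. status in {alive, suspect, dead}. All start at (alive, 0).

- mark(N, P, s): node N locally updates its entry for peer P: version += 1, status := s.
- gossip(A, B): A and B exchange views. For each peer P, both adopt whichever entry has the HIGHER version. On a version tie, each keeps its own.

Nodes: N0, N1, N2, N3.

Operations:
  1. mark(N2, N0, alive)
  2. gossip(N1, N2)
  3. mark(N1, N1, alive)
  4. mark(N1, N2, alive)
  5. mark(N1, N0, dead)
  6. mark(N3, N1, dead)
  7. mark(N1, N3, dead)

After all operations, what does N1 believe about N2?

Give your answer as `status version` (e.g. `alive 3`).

Op 1: N2 marks N0=alive -> (alive,v1)
Op 2: gossip N1<->N2 -> N1.N0=(alive,v1) N1.N1=(alive,v0) N1.N2=(alive,v0) N1.N3=(alive,v0) | N2.N0=(alive,v1) N2.N1=(alive,v0) N2.N2=(alive,v0) N2.N3=(alive,v0)
Op 3: N1 marks N1=alive -> (alive,v1)
Op 4: N1 marks N2=alive -> (alive,v1)
Op 5: N1 marks N0=dead -> (dead,v2)
Op 6: N3 marks N1=dead -> (dead,v1)
Op 7: N1 marks N3=dead -> (dead,v1)

Answer: alive 1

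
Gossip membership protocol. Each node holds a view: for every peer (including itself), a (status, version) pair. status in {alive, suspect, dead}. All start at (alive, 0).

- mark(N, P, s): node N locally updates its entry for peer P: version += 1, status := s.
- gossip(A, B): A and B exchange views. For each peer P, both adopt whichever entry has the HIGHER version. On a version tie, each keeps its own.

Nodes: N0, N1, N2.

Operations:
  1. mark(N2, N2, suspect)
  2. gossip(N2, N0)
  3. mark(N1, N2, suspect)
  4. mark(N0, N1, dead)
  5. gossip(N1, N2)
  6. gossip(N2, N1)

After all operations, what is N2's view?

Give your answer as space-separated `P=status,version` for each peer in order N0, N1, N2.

Answer: N0=alive,0 N1=alive,0 N2=suspect,1

Derivation:
Op 1: N2 marks N2=suspect -> (suspect,v1)
Op 2: gossip N2<->N0 -> N2.N0=(alive,v0) N2.N1=(alive,v0) N2.N2=(suspect,v1) | N0.N0=(alive,v0) N0.N1=(alive,v0) N0.N2=(suspect,v1)
Op 3: N1 marks N2=suspect -> (suspect,v1)
Op 4: N0 marks N1=dead -> (dead,v1)
Op 5: gossip N1<->N2 -> N1.N0=(alive,v0) N1.N1=(alive,v0) N1.N2=(suspect,v1) | N2.N0=(alive,v0) N2.N1=(alive,v0) N2.N2=(suspect,v1)
Op 6: gossip N2<->N1 -> N2.N0=(alive,v0) N2.N1=(alive,v0) N2.N2=(suspect,v1) | N1.N0=(alive,v0) N1.N1=(alive,v0) N1.N2=(suspect,v1)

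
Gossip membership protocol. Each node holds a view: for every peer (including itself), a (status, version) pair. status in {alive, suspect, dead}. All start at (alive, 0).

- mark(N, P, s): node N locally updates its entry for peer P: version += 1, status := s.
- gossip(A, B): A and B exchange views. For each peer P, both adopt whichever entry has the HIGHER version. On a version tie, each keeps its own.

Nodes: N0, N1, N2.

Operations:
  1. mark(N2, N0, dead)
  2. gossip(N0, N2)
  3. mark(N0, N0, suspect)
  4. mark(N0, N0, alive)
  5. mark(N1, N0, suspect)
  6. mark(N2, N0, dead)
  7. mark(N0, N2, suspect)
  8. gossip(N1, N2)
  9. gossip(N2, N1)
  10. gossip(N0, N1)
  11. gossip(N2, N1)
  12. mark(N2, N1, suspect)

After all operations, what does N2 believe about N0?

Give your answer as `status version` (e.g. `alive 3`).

Op 1: N2 marks N0=dead -> (dead,v1)
Op 2: gossip N0<->N2 -> N0.N0=(dead,v1) N0.N1=(alive,v0) N0.N2=(alive,v0) | N2.N0=(dead,v1) N2.N1=(alive,v0) N2.N2=(alive,v0)
Op 3: N0 marks N0=suspect -> (suspect,v2)
Op 4: N0 marks N0=alive -> (alive,v3)
Op 5: N1 marks N0=suspect -> (suspect,v1)
Op 6: N2 marks N0=dead -> (dead,v2)
Op 7: N0 marks N2=suspect -> (suspect,v1)
Op 8: gossip N1<->N2 -> N1.N0=(dead,v2) N1.N1=(alive,v0) N1.N2=(alive,v0) | N2.N0=(dead,v2) N2.N1=(alive,v0) N2.N2=(alive,v0)
Op 9: gossip N2<->N1 -> N2.N0=(dead,v2) N2.N1=(alive,v0) N2.N2=(alive,v0) | N1.N0=(dead,v2) N1.N1=(alive,v0) N1.N2=(alive,v0)
Op 10: gossip N0<->N1 -> N0.N0=(alive,v3) N0.N1=(alive,v0) N0.N2=(suspect,v1) | N1.N0=(alive,v3) N1.N1=(alive,v0) N1.N2=(suspect,v1)
Op 11: gossip N2<->N1 -> N2.N0=(alive,v3) N2.N1=(alive,v0) N2.N2=(suspect,v1) | N1.N0=(alive,v3) N1.N1=(alive,v0) N1.N2=(suspect,v1)
Op 12: N2 marks N1=suspect -> (suspect,v1)

Answer: alive 3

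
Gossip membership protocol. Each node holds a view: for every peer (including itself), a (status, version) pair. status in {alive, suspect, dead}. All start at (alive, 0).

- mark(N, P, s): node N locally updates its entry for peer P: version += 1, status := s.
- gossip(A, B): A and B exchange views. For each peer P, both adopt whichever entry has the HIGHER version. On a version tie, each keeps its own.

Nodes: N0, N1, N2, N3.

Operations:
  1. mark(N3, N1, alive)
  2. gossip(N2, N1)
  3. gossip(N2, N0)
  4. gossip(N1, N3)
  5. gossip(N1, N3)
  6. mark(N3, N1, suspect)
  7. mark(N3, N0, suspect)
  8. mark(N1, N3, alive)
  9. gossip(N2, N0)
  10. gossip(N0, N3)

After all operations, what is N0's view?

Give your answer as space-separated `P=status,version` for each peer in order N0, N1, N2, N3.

Answer: N0=suspect,1 N1=suspect,2 N2=alive,0 N3=alive,0

Derivation:
Op 1: N3 marks N1=alive -> (alive,v1)
Op 2: gossip N2<->N1 -> N2.N0=(alive,v0) N2.N1=(alive,v0) N2.N2=(alive,v0) N2.N3=(alive,v0) | N1.N0=(alive,v0) N1.N1=(alive,v0) N1.N2=(alive,v0) N1.N3=(alive,v0)
Op 3: gossip N2<->N0 -> N2.N0=(alive,v0) N2.N1=(alive,v0) N2.N2=(alive,v0) N2.N3=(alive,v0) | N0.N0=(alive,v0) N0.N1=(alive,v0) N0.N2=(alive,v0) N0.N3=(alive,v0)
Op 4: gossip N1<->N3 -> N1.N0=(alive,v0) N1.N1=(alive,v1) N1.N2=(alive,v0) N1.N3=(alive,v0) | N3.N0=(alive,v0) N3.N1=(alive,v1) N3.N2=(alive,v0) N3.N3=(alive,v0)
Op 5: gossip N1<->N3 -> N1.N0=(alive,v0) N1.N1=(alive,v1) N1.N2=(alive,v0) N1.N3=(alive,v0) | N3.N0=(alive,v0) N3.N1=(alive,v1) N3.N2=(alive,v0) N3.N3=(alive,v0)
Op 6: N3 marks N1=suspect -> (suspect,v2)
Op 7: N3 marks N0=suspect -> (suspect,v1)
Op 8: N1 marks N3=alive -> (alive,v1)
Op 9: gossip N2<->N0 -> N2.N0=(alive,v0) N2.N1=(alive,v0) N2.N2=(alive,v0) N2.N3=(alive,v0) | N0.N0=(alive,v0) N0.N1=(alive,v0) N0.N2=(alive,v0) N0.N3=(alive,v0)
Op 10: gossip N0<->N3 -> N0.N0=(suspect,v1) N0.N1=(suspect,v2) N0.N2=(alive,v0) N0.N3=(alive,v0) | N3.N0=(suspect,v1) N3.N1=(suspect,v2) N3.N2=(alive,v0) N3.N3=(alive,v0)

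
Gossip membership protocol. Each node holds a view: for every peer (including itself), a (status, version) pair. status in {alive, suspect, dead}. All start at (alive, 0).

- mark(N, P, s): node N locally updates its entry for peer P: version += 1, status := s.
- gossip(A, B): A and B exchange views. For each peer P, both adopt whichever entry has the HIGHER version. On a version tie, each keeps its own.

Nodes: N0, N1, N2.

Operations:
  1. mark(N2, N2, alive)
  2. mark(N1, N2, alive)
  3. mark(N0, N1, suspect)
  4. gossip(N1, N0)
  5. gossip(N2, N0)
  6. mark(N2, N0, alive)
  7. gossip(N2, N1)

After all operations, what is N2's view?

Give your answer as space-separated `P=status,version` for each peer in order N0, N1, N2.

Answer: N0=alive,1 N1=suspect,1 N2=alive,1

Derivation:
Op 1: N2 marks N2=alive -> (alive,v1)
Op 2: N1 marks N2=alive -> (alive,v1)
Op 3: N0 marks N1=suspect -> (suspect,v1)
Op 4: gossip N1<->N0 -> N1.N0=(alive,v0) N1.N1=(suspect,v1) N1.N2=(alive,v1) | N0.N0=(alive,v0) N0.N1=(suspect,v1) N0.N2=(alive,v1)
Op 5: gossip N2<->N0 -> N2.N0=(alive,v0) N2.N1=(suspect,v1) N2.N2=(alive,v1) | N0.N0=(alive,v0) N0.N1=(suspect,v1) N0.N2=(alive,v1)
Op 6: N2 marks N0=alive -> (alive,v1)
Op 7: gossip N2<->N1 -> N2.N0=(alive,v1) N2.N1=(suspect,v1) N2.N2=(alive,v1) | N1.N0=(alive,v1) N1.N1=(suspect,v1) N1.N2=(alive,v1)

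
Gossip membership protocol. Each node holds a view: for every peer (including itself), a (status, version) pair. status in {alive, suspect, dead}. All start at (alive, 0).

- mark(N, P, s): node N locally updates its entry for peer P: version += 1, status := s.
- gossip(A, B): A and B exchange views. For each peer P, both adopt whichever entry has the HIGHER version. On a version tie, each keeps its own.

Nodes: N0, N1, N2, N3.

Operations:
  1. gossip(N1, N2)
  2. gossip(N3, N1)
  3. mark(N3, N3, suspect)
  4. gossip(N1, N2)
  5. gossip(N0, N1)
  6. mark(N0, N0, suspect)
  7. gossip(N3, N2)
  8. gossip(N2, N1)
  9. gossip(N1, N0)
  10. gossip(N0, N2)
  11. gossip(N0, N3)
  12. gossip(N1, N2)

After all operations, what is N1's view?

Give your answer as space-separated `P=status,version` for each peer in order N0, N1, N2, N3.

Answer: N0=suspect,1 N1=alive,0 N2=alive,0 N3=suspect,1

Derivation:
Op 1: gossip N1<->N2 -> N1.N0=(alive,v0) N1.N1=(alive,v0) N1.N2=(alive,v0) N1.N3=(alive,v0) | N2.N0=(alive,v0) N2.N1=(alive,v0) N2.N2=(alive,v0) N2.N3=(alive,v0)
Op 2: gossip N3<->N1 -> N3.N0=(alive,v0) N3.N1=(alive,v0) N3.N2=(alive,v0) N3.N3=(alive,v0) | N1.N0=(alive,v0) N1.N1=(alive,v0) N1.N2=(alive,v0) N1.N3=(alive,v0)
Op 3: N3 marks N3=suspect -> (suspect,v1)
Op 4: gossip N1<->N2 -> N1.N0=(alive,v0) N1.N1=(alive,v0) N1.N2=(alive,v0) N1.N3=(alive,v0) | N2.N0=(alive,v0) N2.N1=(alive,v0) N2.N2=(alive,v0) N2.N3=(alive,v0)
Op 5: gossip N0<->N1 -> N0.N0=(alive,v0) N0.N1=(alive,v0) N0.N2=(alive,v0) N0.N3=(alive,v0) | N1.N0=(alive,v0) N1.N1=(alive,v0) N1.N2=(alive,v0) N1.N3=(alive,v0)
Op 6: N0 marks N0=suspect -> (suspect,v1)
Op 7: gossip N3<->N2 -> N3.N0=(alive,v0) N3.N1=(alive,v0) N3.N2=(alive,v0) N3.N3=(suspect,v1) | N2.N0=(alive,v0) N2.N1=(alive,v0) N2.N2=(alive,v0) N2.N3=(suspect,v1)
Op 8: gossip N2<->N1 -> N2.N0=(alive,v0) N2.N1=(alive,v0) N2.N2=(alive,v0) N2.N3=(suspect,v1) | N1.N0=(alive,v0) N1.N1=(alive,v0) N1.N2=(alive,v0) N1.N3=(suspect,v1)
Op 9: gossip N1<->N0 -> N1.N0=(suspect,v1) N1.N1=(alive,v0) N1.N2=(alive,v0) N1.N3=(suspect,v1) | N0.N0=(suspect,v1) N0.N1=(alive,v0) N0.N2=(alive,v0) N0.N3=(suspect,v1)
Op 10: gossip N0<->N2 -> N0.N0=(suspect,v1) N0.N1=(alive,v0) N0.N2=(alive,v0) N0.N3=(suspect,v1) | N2.N0=(suspect,v1) N2.N1=(alive,v0) N2.N2=(alive,v0) N2.N3=(suspect,v1)
Op 11: gossip N0<->N3 -> N0.N0=(suspect,v1) N0.N1=(alive,v0) N0.N2=(alive,v0) N0.N3=(suspect,v1) | N3.N0=(suspect,v1) N3.N1=(alive,v0) N3.N2=(alive,v0) N3.N3=(suspect,v1)
Op 12: gossip N1<->N2 -> N1.N0=(suspect,v1) N1.N1=(alive,v0) N1.N2=(alive,v0) N1.N3=(suspect,v1) | N2.N0=(suspect,v1) N2.N1=(alive,v0) N2.N2=(alive,v0) N2.N3=(suspect,v1)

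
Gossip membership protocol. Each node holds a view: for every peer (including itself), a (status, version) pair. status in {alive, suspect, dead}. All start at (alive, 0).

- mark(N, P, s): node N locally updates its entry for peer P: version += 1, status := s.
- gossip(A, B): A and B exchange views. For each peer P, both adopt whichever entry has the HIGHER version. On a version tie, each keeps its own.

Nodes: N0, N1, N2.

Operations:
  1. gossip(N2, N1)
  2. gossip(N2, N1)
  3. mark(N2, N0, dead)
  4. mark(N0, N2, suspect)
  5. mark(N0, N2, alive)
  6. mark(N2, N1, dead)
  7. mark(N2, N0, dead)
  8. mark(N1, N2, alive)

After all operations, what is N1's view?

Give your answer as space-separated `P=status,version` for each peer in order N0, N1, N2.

Answer: N0=alive,0 N1=alive,0 N2=alive,1

Derivation:
Op 1: gossip N2<->N1 -> N2.N0=(alive,v0) N2.N1=(alive,v0) N2.N2=(alive,v0) | N1.N0=(alive,v0) N1.N1=(alive,v0) N1.N2=(alive,v0)
Op 2: gossip N2<->N1 -> N2.N0=(alive,v0) N2.N1=(alive,v0) N2.N2=(alive,v0) | N1.N0=(alive,v0) N1.N1=(alive,v0) N1.N2=(alive,v0)
Op 3: N2 marks N0=dead -> (dead,v1)
Op 4: N0 marks N2=suspect -> (suspect,v1)
Op 5: N0 marks N2=alive -> (alive,v2)
Op 6: N2 marks N1=dead -> (dead,v1)
Op 7: N2 marks N0=dead -> (dead,v2)
Op 8: N1 marks N2=alive -> (alive,v1)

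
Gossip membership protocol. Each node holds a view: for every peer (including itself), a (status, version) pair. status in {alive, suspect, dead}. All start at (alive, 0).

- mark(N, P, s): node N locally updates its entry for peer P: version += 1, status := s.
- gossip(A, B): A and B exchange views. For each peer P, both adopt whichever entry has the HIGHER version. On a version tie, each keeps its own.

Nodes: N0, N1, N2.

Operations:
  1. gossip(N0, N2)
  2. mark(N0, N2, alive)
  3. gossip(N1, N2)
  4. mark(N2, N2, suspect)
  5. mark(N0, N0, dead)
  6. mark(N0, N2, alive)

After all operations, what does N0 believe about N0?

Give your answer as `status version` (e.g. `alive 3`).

Answer: dead 1

Derivation:
Op 1: gossip N0<->N2 -> N0.N0=(alive,v0) N0.N1=(alive,v0) N0.N2=(alive,v0) | N2.N0=(alive,v0) N2.N1=(alive,v0) N2.N2=(alive,v0)
Op 2: N0 marks N2=alive -> (alive,v1)
Op 3: gossip N1<->N2 -> N1.N0=(alive,v0) N1.N1=(alive,v0) N1.N2=(alive,v0) | N2.N0=(alive,v0) N2.N1=(alive,v0) N2.N2=(alive,v0)
Op 4: N2 marks N2=suspect -> (suspect,v1)
Op 5: N0 marks N0=dead -> (dead,v1)
Op 6: N0 marks N2=alive -> (alive,v2)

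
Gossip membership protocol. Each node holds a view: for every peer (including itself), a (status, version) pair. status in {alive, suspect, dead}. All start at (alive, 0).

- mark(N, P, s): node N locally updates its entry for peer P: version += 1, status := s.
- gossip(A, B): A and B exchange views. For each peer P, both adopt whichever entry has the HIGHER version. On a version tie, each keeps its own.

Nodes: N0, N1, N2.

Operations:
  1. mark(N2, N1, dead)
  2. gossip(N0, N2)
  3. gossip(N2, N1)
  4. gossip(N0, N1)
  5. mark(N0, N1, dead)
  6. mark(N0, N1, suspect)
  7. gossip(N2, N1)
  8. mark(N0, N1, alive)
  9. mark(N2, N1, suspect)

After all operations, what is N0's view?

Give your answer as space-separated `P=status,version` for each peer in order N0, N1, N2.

Op 1: N2 marks N1=dead -> (dead,v1)
Op 2: gossip N0<->N2 -> N0.N0=(alive,v0) N0.N1=(dead,v1) N0.N2=(alive,v0) | N2.N0=(alive,v0) N2.N1=(dead,v1) N2.N2=(alive,v0)
Op 3: gossip N2<->N1 -> N2.N0=(alive,v0) N2.N1=(dead,v1) N2.N2=(alive,v0) | N1.N0=(alive,v0) N1.N1=(dead,v1) N1.N2=(alive,v0)
Op 4: gossip N0<->N1 -> N0.N0=(alive,v0) N0.N1=(dead,v1) N0.N2=(alive,v0) | N1.N0=(alive,v0) N1.N1=(dead,v1) N1.N2=(alive,v0)
Op 5: N0 marks N1=dead -> (dead,v2)
Op 6: N0 marks N1=suspect -> (suspect,v3)
Op 7: gossip N2<->N1 -> N2.N0=(alive,v0) N2.N1=(dead,v1) N2.N2=(alive,v0) | N1.N0=(alive,v0) N1.N1=(dead,v1) N1.N2=(alive,v0)
Op 8: N0 marks N1=alive -> (alive,v4)
Op 9: N2 marks N1=suspect -> (suspect,v2)

Answer: N0=alive,0 N1=alive,4 N2=alive,0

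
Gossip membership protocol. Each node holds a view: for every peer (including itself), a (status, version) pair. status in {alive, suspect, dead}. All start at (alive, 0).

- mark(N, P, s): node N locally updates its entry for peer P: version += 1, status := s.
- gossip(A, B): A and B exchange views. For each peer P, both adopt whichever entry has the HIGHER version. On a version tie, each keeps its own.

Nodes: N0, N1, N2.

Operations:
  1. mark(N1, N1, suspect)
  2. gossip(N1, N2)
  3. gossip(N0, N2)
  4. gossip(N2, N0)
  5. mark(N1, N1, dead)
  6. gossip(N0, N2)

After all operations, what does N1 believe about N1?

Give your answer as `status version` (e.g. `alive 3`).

Answer: dead 2

Derivation:
Op 1: N1 marks N1=suspect -> (suspect,v1)
Op 2: gossip N1<->N2 -> N1.N0=(alive,v0) N1.N1=(suspect,v1) N1.N2=(alive,v0) | N2.N0=(alive,v0) N2.N1=(suspect,v1) N2.N2=(alive,v0)
Op 3: gossip N0<->N2 -> N0.N0=(alive,v0) N0.N1=(suspect,v1) N0.N2=(alive,v0) | N2.N0=(alive,v0) N2.N1=(suspect,v1) N2.N2=(alive,v0)
Op 4: gossip N2<->N0 -> N2.N0=(alive,v0) N2.N1=(suspect,v1) N2.N2=(alive,v0) | N0.N0=(alive,v0) N0.N1=(suspect,v1) N0.N2=(alive,v0)
Op 5: N1 marks N1=dead -> (dead,v2)
Op 6: gossip N0<->N2 -> N0.N0=(alive,v0) N0.N1=(suspect,v1) N0.N2=(alive,v0) | N2.N0=(alive,v0) N2.N1=(suspect,v1) N2.N2=(alive,v0)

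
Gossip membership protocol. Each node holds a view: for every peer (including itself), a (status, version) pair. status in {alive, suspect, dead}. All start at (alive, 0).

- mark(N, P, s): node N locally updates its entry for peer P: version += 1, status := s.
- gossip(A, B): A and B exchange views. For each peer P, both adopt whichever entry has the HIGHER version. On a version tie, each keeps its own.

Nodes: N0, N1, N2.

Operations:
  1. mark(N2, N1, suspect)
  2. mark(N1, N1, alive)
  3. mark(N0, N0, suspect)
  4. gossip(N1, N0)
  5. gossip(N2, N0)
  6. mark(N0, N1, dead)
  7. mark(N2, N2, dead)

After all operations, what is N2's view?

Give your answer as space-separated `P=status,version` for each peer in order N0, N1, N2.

Op 1: N2 marks N1=suspect -> (suspect,v1)
Op 2: N1 marks N1=alive -> (alive,v1)
Op 3: N0 marks N0=suspect -> (suspect,v1)
Op 4: gossip N1<->N0 -> N1.N0=(suspect,v1) N1.N1=(alive,v1) N1.N2=(alive,v0) | N0.N0=(suspect,v1) N0.N1=(alive,v1) N0.N2=(alive,v0)
Op 5: gossip N2<->N0 -> N2.N0=(suspect,v1) N2.N1=(suspect,v1) N2.N2=(alive,v0) | N0.N0=(suspect,v1) N0.N1=(alive,v1) N0.N2=(alive,v0)
Op 6: N0 marks N1=dead -> (dead,v2)
Op 7: N2 marks N2=dead -> (dead,v1)

Answer: N0=suspect,1 N1=suspect,1 N2=dead,1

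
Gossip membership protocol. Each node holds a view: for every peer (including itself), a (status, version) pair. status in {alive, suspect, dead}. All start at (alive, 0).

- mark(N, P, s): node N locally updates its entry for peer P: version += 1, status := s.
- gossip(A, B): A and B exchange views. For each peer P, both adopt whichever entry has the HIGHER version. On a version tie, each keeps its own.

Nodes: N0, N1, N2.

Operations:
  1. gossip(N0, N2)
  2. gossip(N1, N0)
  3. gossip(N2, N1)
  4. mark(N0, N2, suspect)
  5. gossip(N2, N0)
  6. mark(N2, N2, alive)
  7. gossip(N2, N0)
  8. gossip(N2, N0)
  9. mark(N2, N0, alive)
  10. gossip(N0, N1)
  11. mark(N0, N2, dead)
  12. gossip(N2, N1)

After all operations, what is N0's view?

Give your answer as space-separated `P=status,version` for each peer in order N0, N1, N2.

Op 1: gossip N0<->N2 -> N0.N0=(alive,v0) N0.N1=(alive,v0) N0.N2=(alive,v0) | N2.N0=(alive,v0) N2.N1=(alive,v0) N2.N2=(alive,v0)
Op 2: gossip N1<->N0 -> N1.N0=(alive,v0) N1.N1=(alive,v0) N1.N2=(alive,v0) | N0.N0=(alive,v0) N0.N1=(alive,v0) N0.N2=(alive,v0)
Op 3: gossip N2<->N1 -> N2.N0=(alive,v0) N2.N1=(alive,v0) N2.N2=(alive,v0) | N1.N0=(alive,v0) N1.N1=(alive,v0) N1.N2=(alive,v0)
Op 4: N0 marks N2=suspect -> (suspect,v1)
Op 5: gossip N2<->N0 -> N2.N0=(alive,v0) N2.N1=(alive,v0) N2.N2=(suspect,v1) | N0.N0=(alive,v0) N0.N1=(alive,v0) N0.N2=(suspect,v1)
Op 6: N2 marks N2=alive -> (alive,v2)
Op 7: gossip N2<->N0 -> N2.N0=(alive,v0) N2.N1=(alive,v0) N2.N2=(alive,v2) | N0.N0=(alive,v0) N0.N1=(alive,v0) N0.N2=(alive,v2)
Op 8: gossip N2<->N0 -> N2.N0=(alive,v0) N2.N1=(alive,v0) N2.N2=(alive,v2) | N0.N0=(alive,v0) N0.N1=(alive,v0) N0.N2=(alive,v2)
Op 9: N2 marks N0=alive -> (alive,v1)
Op 10: gossip N0<->N1 -> N0.N0=(alive,v0) N0.N1=(alive,v0) N0.N2=(alive,v2) | N1.N0=(alive,v0) N1.N1=(alive,v0) N1.N2=(alive,v2)
Op 11: N0 marks N2=dead -> (dead,v3)
Op 12: gossip N2<->N1 -> N2.N0=(alive,v1) N2.N1=(alive,v0) N2.N2=(alive,v2) | N1.N0=(alive,v1) N1.N1=(alive,v0) N1.N2=(alive,v2)

Answer: N0=alive,0 N1=alive,0 N2=dead,3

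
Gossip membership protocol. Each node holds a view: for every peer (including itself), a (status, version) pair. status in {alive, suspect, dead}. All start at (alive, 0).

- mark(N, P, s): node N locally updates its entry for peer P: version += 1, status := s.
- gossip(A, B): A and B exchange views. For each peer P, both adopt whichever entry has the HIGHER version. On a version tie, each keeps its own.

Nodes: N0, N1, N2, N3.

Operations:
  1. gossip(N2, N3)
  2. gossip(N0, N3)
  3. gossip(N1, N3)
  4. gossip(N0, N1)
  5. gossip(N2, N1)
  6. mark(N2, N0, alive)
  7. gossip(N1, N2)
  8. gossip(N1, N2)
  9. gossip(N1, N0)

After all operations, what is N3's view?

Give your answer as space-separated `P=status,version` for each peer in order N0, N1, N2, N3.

Answer: N0=alive,0 N1=alive,0 N2=alive,0 N3=alive,0

Derivation:
Op 1: gossip N2<->N3 -> N2.N0=(alive,v0) N2.N1=(alive,v0) N2.N2=(alive,v0) N2.N3=(alive,v0) | N3.N0=(alive,v0) N3.N1=(alive,v0) N3.N2=(alive,v0) N3.N3=(alive,v0)
Op 2: gossip N0<->N3 -> N0.N0=(alive,v0) N0.N1=(alive,v0) N0.N2=(alive,v0) N0.N3=(alive,v0) | N3.N0=(alive,v0) N3.N1=(alive,v0) N3.N2=(alive,v0) N3.N3=(alive,v0)
Op 3: gossip N1<->N3 -> N1.N0=(alive,v0) N1.N1=(alive,v0) N1.N2=(alive,v0) N1.N3=(alive,v0) | N3.N0=(alive,v0) N3.N1=(alive,v0) N3.N2=(alive,v0) N3.N3=(alive,v0)
Op 4: gossip N0<->N1 -> N0.N0=(alive,v0) N0.N1=(alive,v0) N0.N2=(alive,v0) N0.N3=(alive,v0) | N1.N0=(alive,v0) N1.N1=(alive,v0) N1.N2=(alive,v0) N1.N3=(alive,v0)
Op 5: gossip N2<->N1 -> N2.N0=(alive,v0) N2.N1=(alive,v0) N2.N2=(alive,v0) N2.N3=(alive,v0) | N1.N0=(alive,v0) N1.N1=(alive,v0) N1.N2=(alive,v0) N1.N3=(alive,v0)
Op 6: N2 marks N0=alive -> (alive,v1)
Op 7: gossip N1<->N2 -> N1.N0=(alive,v1) N1.N1=(alive,v0) N1.N2=(alive,v0) N1.N3=(alive,v0) | N2.N0=(alive,v1) N2.N1=(alive,v0) N2.N2=(alive,v0) N2.N3=(alive,v0)
Op 8: gossip N1<->N2 -> N1.N0=(alive,v1) N1.N1=(alive,v0) N1.N2=(alive,v0) N1.N3=(alive,v0) | N2.N0=(alive,v1) N2.N1=(alive,v0) N2.N2=(alive,v0) N2.N3=(alive,v0)
Op 9: gossip N1<->N0 -> N1.N0=(alive,v1) N1.N1=(alive,v0) N1.N2=(alive,v0) N1.N3=(alive,v0) | N0.N0=(alive,v1) N0.N1=(alive,v0) N0.N2=(alive,v0) N0.N3=(alive,v0)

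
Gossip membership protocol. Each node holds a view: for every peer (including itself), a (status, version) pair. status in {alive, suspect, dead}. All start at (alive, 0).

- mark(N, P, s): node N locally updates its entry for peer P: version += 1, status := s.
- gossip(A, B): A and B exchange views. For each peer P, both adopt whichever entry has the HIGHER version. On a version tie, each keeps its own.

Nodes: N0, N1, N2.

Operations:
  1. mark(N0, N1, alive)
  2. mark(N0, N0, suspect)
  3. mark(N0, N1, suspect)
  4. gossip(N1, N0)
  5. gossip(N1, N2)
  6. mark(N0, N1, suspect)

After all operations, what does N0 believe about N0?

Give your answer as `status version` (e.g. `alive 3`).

Answer: suspect 1

Derivation:
Op 1: N0 marks N1=alive -> (alive,v1)
Op 2: N0 marks N0=suspect -> (suspect,v1)
Op 3: N0 marks N1=suspect -> (suspect,v2)
Op 4: gossip N1<->N0 -> N1.N0=(suspect,v1) N1.N1=(suspect,v2) N1.N2=(alive,v0) | N0.N0=(suspect,v1) N0.N1=(suspect,v2) N0.N2=(alive,v0)
Op 5: gossip N1<->N2 -> N1.N0=(suspect,v1) N1.N1=(suspect,v2) N1.N2=(alive,v0) | N2.N0=(suspect,v1) N2.N1=(suspect,v2) N2.N2=(alive,v0)
Op 6: N0 marks N1=suspect -> (suspect,v3)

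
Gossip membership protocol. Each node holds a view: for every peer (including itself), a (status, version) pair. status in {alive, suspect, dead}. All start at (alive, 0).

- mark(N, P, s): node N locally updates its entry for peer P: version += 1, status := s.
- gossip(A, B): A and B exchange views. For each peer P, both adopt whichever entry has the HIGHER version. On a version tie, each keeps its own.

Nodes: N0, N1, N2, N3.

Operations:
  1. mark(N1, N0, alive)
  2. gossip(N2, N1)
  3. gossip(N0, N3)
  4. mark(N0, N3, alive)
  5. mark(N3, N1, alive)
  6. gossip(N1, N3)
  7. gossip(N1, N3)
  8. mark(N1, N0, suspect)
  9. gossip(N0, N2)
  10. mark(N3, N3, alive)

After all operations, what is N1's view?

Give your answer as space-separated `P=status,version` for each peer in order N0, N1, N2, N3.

Op 1: N1 marks N0=alive -> (alive,v1)
Op 2: gossip N2<->N1 -> N2.N0=(alive,v1) N2.N1=(alive,v0) N2.N2=(alive,v0) N2.N3=(alive,v0) | N1.N0=(alive,v1) N1.N1=(alive,v0) N1.N2=(alive,v0) N1.N3=(alive,v0)
Op 3: gossip N0<->N3 -> N0.N0=(alive,v0) N0.N1=(alive,v0) N0.N2=(alive,v0) N0.N3=(alive,v0) | N3.N0=(alive,v0) N3.N1=(alive,v0) N3.N2=(alive,v0) N3.N3=(alive,v0)
Op 4: N0 marks N3=alive -> (alive,v1)
Op 5: N3 marks N1=alive -> (alive,v1)
Op 6: gossip N1<->N3 -> N1.N0=(alive,v1) N1.N1=(alive,v1) N1.N2=(alive,v0) N1.N3=(alive,v0) | N3.N0=(alive,v1) N3.N1=(alive,v1) N3.N2=(alive,v0) N3.N3=(alive,v0)
Op 7: gossip N1<->N3 -> N1.N0=(alive,v1) N1.N1=(alive,v1) N1.N2=(alive,v0) N1.N3=(alive,v0) | N3.N0=(alive,v1) N3.N1=(alive,v1) N3.N2=(alive,v0) N3.N3=(alive,v0)
Op 8: N1 marks N0=suspect -> (suspect,v2)
Op 9: gossip N0<->N2 -> N0.N0=(alive,v1) N0.N1=(alive,v0) N0.N2=(alive,v0) N0.N3=(alive,v1) | N2.N0=(alive,v1) N2.N1=(alive,v0) N2.N2=(alive,v0) N2.N3=(alive,v1)
Op 10: N3 marks N3=alive -> (alive,v1)

Answer: N0=suspect,2 N1=alive,1 N2=alive,0 N3=alive,0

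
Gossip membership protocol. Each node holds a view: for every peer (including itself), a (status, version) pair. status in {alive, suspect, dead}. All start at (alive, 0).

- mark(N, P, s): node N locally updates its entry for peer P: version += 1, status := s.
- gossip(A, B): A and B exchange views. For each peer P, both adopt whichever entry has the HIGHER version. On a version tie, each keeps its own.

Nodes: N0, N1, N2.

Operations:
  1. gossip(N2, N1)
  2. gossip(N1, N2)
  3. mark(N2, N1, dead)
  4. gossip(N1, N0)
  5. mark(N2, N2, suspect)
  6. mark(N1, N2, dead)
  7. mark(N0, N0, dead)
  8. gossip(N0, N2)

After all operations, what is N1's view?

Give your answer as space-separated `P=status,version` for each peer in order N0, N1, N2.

Op 1: gossip N2<->N1 -> N2.N0=(alive,v0) N2.N1=(alive,v0) N2.N2=(alive,v0) | N1.N0=(alive,v0) N1.N1=(alive,v0) N1.N2=(alive,v0)
Op 2: gossip N1<->N2 -> N1.N0=(alive,v0) N1.N1=(alive,v0) N1.N2=(alive,v0) | N2.N0=(alive,v0) N2.N1=(alive,v0) N2.N2=(alive,v0)
Op 3: N2 marks N1=dead -> (dead,v1)
Op 4: gossip N1<->N0 -> N1.N0=(alive,v0) N1.N1=(alive,v0) N1.N2=(alive,v0) | N0.N0=(alive,v0) N0.N1=(alive,v0) N0.N2=(alive,v0)
Op 5: N2 marks N2=suspect -> (suspect,v1)
Op 6: N1 marks N2=dead -> (dead,v1)
Op 7: N0 marks N0=dead -> (dead,v1)
Op 8: gossip N0<->N2 -> N0.N0=(dead,v1) N0.N1=(dead,v1) N0.N2=(suspect,v1) | N2.N0=(dead,v1) N2.N1=(dead,v1) N2.N2=(suspect,v1)

Answer: N0=alive,0 N1=alive,0 N2=dead,1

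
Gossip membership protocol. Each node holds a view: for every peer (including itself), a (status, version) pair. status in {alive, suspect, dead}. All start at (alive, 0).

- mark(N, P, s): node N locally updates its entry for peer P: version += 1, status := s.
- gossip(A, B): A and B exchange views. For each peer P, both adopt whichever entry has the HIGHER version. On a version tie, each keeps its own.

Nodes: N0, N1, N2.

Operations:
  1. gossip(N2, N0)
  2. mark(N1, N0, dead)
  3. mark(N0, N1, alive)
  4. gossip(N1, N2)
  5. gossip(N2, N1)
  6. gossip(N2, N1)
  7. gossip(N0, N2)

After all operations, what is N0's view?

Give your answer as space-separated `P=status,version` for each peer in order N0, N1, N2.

Answer: N0=dead,1 N1=alive,1 N2=alive,0

Derivation:
Op 1: gossip N2<->N0 -> N2.N0=(alive,v0) N2.N1=(alive,v0) N2.N2=(alive,v0) | N0.N0=(alive,v0) N0.N1=(alive,v0) N0.N2=(alive,v0)
Op 2: N1 marks N0=dead -> (dead,v1)
Op 3: N0 marks N1=alive -> (alive,v1)
Op 4: gossip N1<->N2 -> N1.N0=(dead,v1) N1.N1=(alive,v0) N1.N2=(alive,v0) | N2.N0=(dead,v1) N2.N1=(alive,v0) N2.N2=(alive,v0)
Op 5: gossip N2<->N1 -> N2.N0=(dead,v1) N2.N1=(alive,v0) N2.N2=(alive,v0) | N1.N0=(dead,v1) N1.N1=(alive,v0) N1.N2=(alive,v0)
Op 6: gossip N2<->N1 -> N2.N0=(dead,v1) N2.N1=(alive,v0) N2.N2=(alive,v0) | N1.N0=(dead,v1) N1.N1=(alive,v0) N1.N2=(alive,v0)
Op 7: gossip N0<->N2 -> N0.N0=(dead,v1) N0.N1=(alive,v1) N0.N2=(alive,v0) | N2.N0=(dead,v1) N2.N1=(alive,v1) N2.N2=(alive,v0)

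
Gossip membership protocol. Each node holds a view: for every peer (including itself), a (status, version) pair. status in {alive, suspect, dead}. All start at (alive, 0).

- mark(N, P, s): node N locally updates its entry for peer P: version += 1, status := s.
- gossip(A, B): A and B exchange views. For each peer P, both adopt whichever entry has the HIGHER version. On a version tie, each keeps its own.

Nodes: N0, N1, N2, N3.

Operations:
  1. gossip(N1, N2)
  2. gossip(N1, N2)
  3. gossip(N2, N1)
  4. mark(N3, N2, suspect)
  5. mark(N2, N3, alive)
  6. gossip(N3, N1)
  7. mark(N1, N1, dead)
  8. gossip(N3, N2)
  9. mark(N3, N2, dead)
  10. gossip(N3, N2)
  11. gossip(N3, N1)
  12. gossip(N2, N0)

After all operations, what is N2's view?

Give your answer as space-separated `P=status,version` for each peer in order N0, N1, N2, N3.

Op 1: gossip N1<->N2 -> N1.N0=(alive,v0) N1.N1=(alive,v0) N1.N2=(alive,v0) N1.N3=(alive,v0) | N2.N0=(alive,v0) N2.N1=(alive,v0) N2.N2=(alive,v0) N2.N3=(alive,v0)
Op 2: gossip N1<->N2 -> N1.N0=(alive,v0) N1.N1=(alive,v0) N1.N2=(alive,v0) N1.N3=(alive,v0) | N2.N0=(alive,v0) N2.N1=(alive,v0) N2.N2=(alive,v0) N2.N3=(alive,v0)
Op 3: gossip N2<->N1 -> N2.N0=(alive,v0) N2.N1=(alive,v0) N2.N2=(alive,v0) N2.N3=(alive,v0) | N1.N0=(alive,v0) N1.N1=(alive,v0) N1.N2=(alive,v0) N1.N3=(alive,v0)
Op 4: N3 marks N2=suspect -> (suspect,v1)
Op 5: N2 marks N3=alive -> (alive,v1)
Op 6: gossip N3<->N1 -> N3.N0=(alive,v0) N3.N1=(alive,v0) N3.N2=(suspect,v1) N3.N3=(alive,v0) | N1.N0=(alive,v0) N1.N1=(alive,v0) N1.N2=(suspect,v1) N1.N3=(alive,v0)
Op 7: N1 marks N1=dead -> (dead,v1)
Op 8: gossip N3<->N2 -> N3.N0=(alive,v0) N3.N1=(alive,v0) N3.N2=(suspect,v1) N3.N3=(alive,v1) | N2.N0=(alive,v0) N2.N1=(alive,v0) N2.N2=(suspect,v1) N2.N3=(alive,v1)
Op 9: N3 marks N2=dead -> (dead,v2)
Op 10: gossip N3<->N2 -> N3.N0=(alive,v0) N3.N1=(alive,v0) N3.N2=(dead,v2) N3.N3=(alive,v1) | N2.N0=(alive,v0) N2.N1=(alive,v0) N2.N2=(dead,v2) N2.N3=(alive,v1)
Op 11: gossip N3<->N1 -> N3.N0=(alive,v0) N3.N1=(dead,v1) N3.N2=(dead,v2) N3.N3=(alive,v1) | N1.N0=(alive,v0) N1.N1=(dead,v1) N1.N2=(dead,v2) N1.N3=(alive,v1)
Op 12: gossip N2<->N0 -> N2.N0=(alive,v0) N2.N1=(alive,v0) N2.N2=(dead,v2) N2.N3=(alive,v1) | N0.N0=(alive,v0) N0.N1=(alive,v0) N0.N2=(dead,v2) N0.N3=(alive,v1)

Answer: N0=alive,0 N1=alive,0 N2=dead,2 N3=alive,1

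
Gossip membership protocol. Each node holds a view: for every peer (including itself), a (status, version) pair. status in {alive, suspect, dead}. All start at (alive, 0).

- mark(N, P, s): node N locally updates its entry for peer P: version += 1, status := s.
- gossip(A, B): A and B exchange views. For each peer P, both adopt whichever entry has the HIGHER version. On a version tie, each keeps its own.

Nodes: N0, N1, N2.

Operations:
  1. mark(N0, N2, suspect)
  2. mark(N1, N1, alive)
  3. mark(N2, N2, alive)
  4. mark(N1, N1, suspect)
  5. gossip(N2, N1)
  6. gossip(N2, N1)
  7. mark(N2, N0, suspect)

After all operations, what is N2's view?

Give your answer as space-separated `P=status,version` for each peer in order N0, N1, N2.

Op 1: N0 marks N2=suspect -> (suspect,v1)
Op 2: N1 marks N1=alive -> (alive,v1)
Op 3: N2 marks N2=alive -> (alive,v1)
Op 4: N1 marks N1=suspect -> (suspect,v2)
Op 5: gossip N2<->N1 -> N2.N0=(alive,v0) N2.N1=(suspect,v2) N2.N2=(alive,v1) | N1.N0=(alive,v0) N1.N1=(suspect,v2) N1.N2=(alive,v1)
Op 6: gossip N2<->N1 -> N2.N0=(alive,v0) N2.N1=(suspect,v2) N2.N2=(alive,v1) | N1.N0=(alive,v0) N1.N1=(suspect,v2) N1.N2=(alive,v1)
Op 7: N2 marks N0=suspect -> (suspect,v1)

Answer: N0=suspect,1 N1=suspect,2 N2=alive,1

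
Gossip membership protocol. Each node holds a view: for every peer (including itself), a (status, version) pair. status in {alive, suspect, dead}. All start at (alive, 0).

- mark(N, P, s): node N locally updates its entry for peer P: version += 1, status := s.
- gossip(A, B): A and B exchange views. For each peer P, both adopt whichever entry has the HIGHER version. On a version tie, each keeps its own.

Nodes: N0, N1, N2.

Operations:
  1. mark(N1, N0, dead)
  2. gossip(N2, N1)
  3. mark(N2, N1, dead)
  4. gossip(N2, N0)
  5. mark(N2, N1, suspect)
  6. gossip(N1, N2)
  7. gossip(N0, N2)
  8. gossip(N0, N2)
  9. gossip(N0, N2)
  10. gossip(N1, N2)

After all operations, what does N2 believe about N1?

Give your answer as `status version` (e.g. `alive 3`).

Op 1: N1 marks N0=dead -> (dead,v1)
Op 2: gossip N2<->N1 -> N2.N0=(dead,v1) N2.N1=(alive,v0) N2.N2=(alive,v0) | N1.N0=(dead,v1) N1.N1=(alive,v0) N1.N2=(alive,v0)
Op 3: N2 marks N1=dead -> (dead,v1)
Op 4: gossip N2<->N0 -> N2.N0=(dead,v1) N2.N1=(dead,v1) N2.N2=(alive,v0) | N0.N0=(dead,v1) N0.N1=(dead,v1) N0.N2=(alive,v0)
Op 5: N2 marks N1=suspect -> (suspect,v2)
Op 6: gossip N1<->N2 -> N1.N0=(dead,v1) N1.N1=(suspect,v2) N1.N2=(alive,v0) | N2.N0=(dead,v1) N2.N1=(suspect,v2) N2.N2=(alive,v0)
Op 7: gossip N0<->N2 -> N0.N0=(dead,v1) N0.N1=(suspect,v2) N0.N2=(alive,v0) | N2.N0=(dead,v1) N2.N1=(suspect,v2) N2.N2=(alive,v0)
Op 8: gossip N0<->N2 -> N0.N0=(dead,v1) N0.N1=(suspect,v2) N0.N2=(alive,v0) | N2.N0=(dead,v1) N2.N1=(suspect,v2) N2.N2=(alive,v0)
Op 9: gossip N0<->N2 -> N0.N0=(dead,v1) N0.N1=(suspect,v2) N0.N2=(alive,v0) | N2.N0=(dead,v1) N2.N1=(suspect,v2) N2.N2=(alive,v0)
Op 10: gossip N1<->N2 -> N1.N0=(dead,v1) N1.N1=(suspect,v2) N1.N2=(alive,v0) | N2.N0=(dead,v1) N2.N1=(suspect,v2) N2.N2=(alive,v0)

Answer: suspect 2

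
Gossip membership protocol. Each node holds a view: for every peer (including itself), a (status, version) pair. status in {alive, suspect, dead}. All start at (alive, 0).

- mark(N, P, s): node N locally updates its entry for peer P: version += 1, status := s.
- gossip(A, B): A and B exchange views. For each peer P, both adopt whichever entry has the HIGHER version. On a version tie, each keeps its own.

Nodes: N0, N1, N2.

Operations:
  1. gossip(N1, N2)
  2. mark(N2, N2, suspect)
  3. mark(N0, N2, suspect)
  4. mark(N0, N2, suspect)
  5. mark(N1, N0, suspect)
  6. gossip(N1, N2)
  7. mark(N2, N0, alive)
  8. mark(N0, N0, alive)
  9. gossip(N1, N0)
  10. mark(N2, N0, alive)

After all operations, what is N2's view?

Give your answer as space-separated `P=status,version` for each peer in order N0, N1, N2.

Answer: N0=alive,3 N1=alive,0 N2=suspect,1

Derivation:
Op 1: gossip N1<->N2 -> N1.N0=(alive,v0) N1.N1=(alive,v0) N1.N2=(alive,v0) | N2.N0=(alive,v0) N2.N1=(alive,v0) N2.N2=(alive,v0)
Op 2: N2 marks N2=suspect -> (suspect,v1)
Op 3: N0 marks N2=suspect -> (suspect,v1)
Op 4: N0 marks N2=suspect -> (suspect,v2)
Op 5: N1 marks N0=suspect -> (suspect,v1)
Op 6: gossip N1<->N2 -> N1.N0=(suspect,v1) N1.N1=(alive,v0) N1.N2=(suspect,v1) | N2.N0=(suspect,v1) N2.N1=(alive,v0) N2.N2=(suspect,v1)
Op 7: N2 marks N0=alive -> (alive,v2)
Op 8: N0 marks N0=alive -> (alive,v1)
Op 9: gossip N1<->N0 -> N1.N0=(suspect,v1) N1.N1=(alive,v0) N1.N2=(suspect,v2) | N0.N0=(alive,v1) N0.N1=(alive,v0) N0.N2=(suspect,v2)
Op 10: N2 marks N0=alive -> (alive,v3)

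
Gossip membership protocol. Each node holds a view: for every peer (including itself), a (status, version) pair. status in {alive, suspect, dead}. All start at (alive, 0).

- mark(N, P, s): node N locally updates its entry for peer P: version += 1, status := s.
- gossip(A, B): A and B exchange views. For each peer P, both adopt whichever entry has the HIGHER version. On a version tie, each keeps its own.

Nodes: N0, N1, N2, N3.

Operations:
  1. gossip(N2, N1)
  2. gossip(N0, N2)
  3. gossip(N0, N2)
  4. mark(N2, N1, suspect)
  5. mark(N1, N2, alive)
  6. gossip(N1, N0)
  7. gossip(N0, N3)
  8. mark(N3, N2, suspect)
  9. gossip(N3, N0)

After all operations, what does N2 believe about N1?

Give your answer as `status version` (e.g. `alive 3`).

Op 1: gossip N2<->N1 -> N2.N0=(alive,v0) N2.N1=(alive,v0) N2.N2=(alive,v0) N2.N3=(alive,v0) | N1.N0=(alive,v0) N1.N1=(alive,v0) N1.N2=(alive,v0) N1.N3=(alive,v0)
Op 2: gossip N0<->N2 -> N0.N0=(alive,v0) N0.N1=(alive,v0) N0.N2=(alive,v0) N0.N3=(alive,v0) | N2.N0=(alive,v0) N2.N1=(alive,v0) N2.N2=(alive,v0) N2.N3=(alive,v0)
Op 3: gossip N0<->N2 -> N0.N0=(alive,v0) N0.N1=(alive,v0) N0.N2=(alive,v0) N0.N3=(alive,v0) | N2.N0=(alive,v0) N2.N1=(alive,v0) N2.N2=(alive,v0) N2.N3=(alive,v0)
Op 4: N2 marks N1=suspect -> (suspect,v1)
Op 5: N1 marks N2=alive -> (alive,v1)
Op 6: gossip N1<->N0 -> N1.N0=(alive,v0) N1.N1=(alive,v0) N1.N2=(alive,v1) N1.N3=(alive,v0) | N0.N0=(alive,v0) N0.N1=(alive,v0) N0.N2=(alive,v1) N0.N3=(alive,v0)
Op 7: gossip N0<->N3 -> N0.N0=(alive,v0) N0.N1=(alive,v0) N0.N2=(alive,v1) N0.N3=(alive,v0) | N3.N0=(alive,v0) N3.N1=(alive,v0) N3.N2=(alive,v1) N3.N3=(alive,v0)
Op 8: N3 marks N2=suspect -> (suspect,v2)
Op 9: gossip N3<->N0 -> N3.N0=(alive,v0) N3.N1=(alive,v0) N3.N2=(suspect,v2) N3.N3=(alive,v0) | N0.N0=(alive,v0) N0.N1=(alive,v0) N0.N2=(suspect,v2) N0.N3=(alive,v0)

Answer: suspect 1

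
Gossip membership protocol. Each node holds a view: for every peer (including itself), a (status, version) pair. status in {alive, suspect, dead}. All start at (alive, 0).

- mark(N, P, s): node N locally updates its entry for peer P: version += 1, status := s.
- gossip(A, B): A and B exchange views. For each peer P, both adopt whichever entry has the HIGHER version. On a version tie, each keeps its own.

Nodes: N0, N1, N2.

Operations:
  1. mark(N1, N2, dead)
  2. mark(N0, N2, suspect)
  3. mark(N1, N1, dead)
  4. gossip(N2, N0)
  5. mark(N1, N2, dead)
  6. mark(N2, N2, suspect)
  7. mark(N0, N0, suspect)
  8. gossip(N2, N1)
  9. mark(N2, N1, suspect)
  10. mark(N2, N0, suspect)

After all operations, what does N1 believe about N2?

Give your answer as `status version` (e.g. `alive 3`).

Answer: dead 2

Derivation:
Op 1: N1 marks N2=dead -> (dead,v1)
Op 2: N0 marks N2=suspect -> (suspect,v1)
Op 3: N1 marks N1=dead -> (dead,v1)
Op 4: gossip N2<->N0 -> N2.N0=(alive,v0) N2.N1=(alive,v0) N2.N2=(suspect,v1) | N0.N0=(alive,v0) N0.N1=(alive,v0) N0.N2=(suspect,v1)
Op 5: N1 marks N2=dead -> (dead,v2)
Op 6: N2 marks N2=suspect -> (suspect,v2)
Op 7: N0 marks N0=suspect -> (suspect,v1)
Op 8: gossip N2<->N1 -> N2.N0=(alive,v0) N2.N1=(dead,v1) N2.N2=(suspect,v2) | N1.N0=(alive,v0) N1.N1=(dead,v1) N1.N2=(dead,v2)
Op 9: N2 marks N1=suspect -> (suspect,v2)
Op 10: N2 marks N0=suspect -> (suspect,v1)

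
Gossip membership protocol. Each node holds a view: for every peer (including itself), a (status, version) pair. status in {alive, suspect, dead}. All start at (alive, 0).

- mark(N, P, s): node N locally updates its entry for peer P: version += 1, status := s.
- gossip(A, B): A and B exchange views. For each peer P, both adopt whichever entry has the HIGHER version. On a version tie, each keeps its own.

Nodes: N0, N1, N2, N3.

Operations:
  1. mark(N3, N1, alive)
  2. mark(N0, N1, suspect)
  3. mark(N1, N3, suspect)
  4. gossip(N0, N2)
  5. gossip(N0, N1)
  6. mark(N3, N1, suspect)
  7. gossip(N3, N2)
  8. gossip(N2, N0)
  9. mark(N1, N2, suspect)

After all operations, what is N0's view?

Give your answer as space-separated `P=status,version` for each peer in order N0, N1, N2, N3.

Op 1: N3 marks N1=alive -> (alive,v1)
Op 2: N0 marks N1=suspect -> (suspect,v1)
Op 3: N1 marks N3=suspect -> (suspect,v1)
Op 4: gossip N0<->N2 -> N0.N0=(alive,v0) N0.N1=(suspect,v1) N0.N2=(alive,v0) N0.N3=(alive,v0) | N2.N0=(alive,v0) N2.N1=(suspect,v1) N2.N2=(alive,v0) N2.N3=(alive,v0)
Op 5: gossip N0<->N1 -> N0.N0=(alive,v0) N0.N1=(suspect,v1) N0.N2=(alive,v0) N0.N3=(suspect,v1) | N1.N0=(alive,v0) N1.N1=(suspect,v1) N1.N2=(alive,v0) N1.N3=(suspect,v1)
Op 6: N3 marks N1=suspect -> (suspect,v2)
Op 7: gossip N3<->N2 -> N3.N0=(alive,v0) N3.N1=(suspect,v2) N3.N2=(alive,v0) N3.N3=(alive,v0) | N2.N0=(alive,v0) N2.N1=(suspect,v2) N2.N2=(alive,v0) N2.N3=(alive,v0)
Op 8: gossip N2<->N0 -> N2.N0=(alive,v0) N2.N1=(suspect,v2) N2.N2=(alive,v0) N2.N3=(suspect,v1) | N0.N0=(alive,v0) N0.N1=(suspect,v2) N0.N2=(alive,v0) N0.N3=(suspect,v1)
Op 9: N1 marks N2=suspect -> (suspect,v1)

Answer: N0=alive,0 N1=suspect,2 N2=alive,0 N3=suspect,1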